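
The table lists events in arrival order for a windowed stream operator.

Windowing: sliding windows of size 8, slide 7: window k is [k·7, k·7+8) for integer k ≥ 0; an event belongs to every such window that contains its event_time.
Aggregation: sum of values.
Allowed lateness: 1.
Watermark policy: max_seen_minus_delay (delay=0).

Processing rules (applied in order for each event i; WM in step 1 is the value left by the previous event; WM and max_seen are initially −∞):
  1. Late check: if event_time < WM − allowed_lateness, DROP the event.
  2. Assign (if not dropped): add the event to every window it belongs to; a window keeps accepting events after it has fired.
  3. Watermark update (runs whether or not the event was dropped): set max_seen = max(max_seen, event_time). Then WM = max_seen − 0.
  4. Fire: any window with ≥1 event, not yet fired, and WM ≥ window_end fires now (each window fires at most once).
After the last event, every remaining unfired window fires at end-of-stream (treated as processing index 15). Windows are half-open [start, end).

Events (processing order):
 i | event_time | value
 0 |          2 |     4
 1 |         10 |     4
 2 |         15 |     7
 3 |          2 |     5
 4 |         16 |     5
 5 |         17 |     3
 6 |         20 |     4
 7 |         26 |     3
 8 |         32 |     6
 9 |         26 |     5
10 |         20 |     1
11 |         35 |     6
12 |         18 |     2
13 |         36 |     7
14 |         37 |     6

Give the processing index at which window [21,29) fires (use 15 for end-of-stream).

i=0 t=2 v=4: → [0,8); WM=2
i=1 t=10 v=4: → [7,15); WM=10; [0,8) fires=4
i=2 t=15 v=7: → [14,22); WM=15; [7,15) fires=4
i=3 t=2 v=5: DROP (t<15-1); WM=15
i=4 t=16 v=5: → [14,22); WM=16
i=5 t=17 v=3: → [14,22); WM=17
i=6 t=20 v=4: → [14,22); WM=20
i=7 t=26 v=3: → [21,29); WM=26; [14,22) fires=19
i=8 t=32 v=6: → [28,36); WM=32; [21,29) fires=3
i=9 t=26 v=5: DROP (t<32-1); WM=32
i=10 t=20 v=1: DROP (t<32-1); WM=32
i=11 t=35 v=6: → [35,43),[28,36); WM=35
i=12 t=18 v=2: DROP (t<35-1); WM=35
i=13 t=36 v=7: → [35,43); WM=36; [28,36) fires=12
i=14 t=37 v=6: → [35,43); WM=37

8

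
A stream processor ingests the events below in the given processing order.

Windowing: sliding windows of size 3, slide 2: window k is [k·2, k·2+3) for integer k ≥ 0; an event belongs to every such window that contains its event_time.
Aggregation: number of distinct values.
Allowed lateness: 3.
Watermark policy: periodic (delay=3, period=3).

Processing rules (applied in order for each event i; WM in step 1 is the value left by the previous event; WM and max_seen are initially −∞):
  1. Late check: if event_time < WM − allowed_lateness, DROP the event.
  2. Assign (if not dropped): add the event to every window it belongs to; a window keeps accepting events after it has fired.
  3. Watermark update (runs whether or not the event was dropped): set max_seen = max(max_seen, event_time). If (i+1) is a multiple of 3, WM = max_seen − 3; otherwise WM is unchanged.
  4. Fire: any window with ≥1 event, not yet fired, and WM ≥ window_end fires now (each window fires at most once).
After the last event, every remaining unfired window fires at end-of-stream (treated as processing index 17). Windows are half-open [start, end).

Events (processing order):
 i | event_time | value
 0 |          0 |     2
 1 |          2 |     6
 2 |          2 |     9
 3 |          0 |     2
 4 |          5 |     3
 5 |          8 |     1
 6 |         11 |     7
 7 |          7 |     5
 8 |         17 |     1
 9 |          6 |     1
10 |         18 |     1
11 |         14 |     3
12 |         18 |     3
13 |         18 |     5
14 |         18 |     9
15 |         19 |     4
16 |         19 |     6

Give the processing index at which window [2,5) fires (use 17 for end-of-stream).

i=0 t=0 v=2: → [0,3); WM=−∞
i=1 t=2 v=6: → [2,5),[0,3); WM=−∞
i=2 t=2 v=9: → [2,5),[0,3); WM=-1
i=3 t=0 v=2: → [0,3); WM=-1
i=4 t=5 v=3: → [4,7); WM=-1
i=5 t=8 v=1: → [8,11),[6,9); WM=5; [0,3) fires=3 [2,5) fires=2
i=6 t=11 v=7: → [10,13); WM=5
i=7 t=7 v=5: → [6,9); WM=5
i=8 t=17 v=1: → [16,19); WM=14; [4,7) fires=1 [6,9) fires=2 [8,11) fires=1 [10,13) fires=1
i=9 t=6 v=1: DROP (t<14-3); WM=14
i=10 t=18 v=1: → [18,21),[16,19); WM=14
i=11 t=14 v=3: → [14,17),[12,15); WM=15; [12,15) fires=1
i=12 t=18 v=3: → [18,21),[16,19); WM=15
i=13 t=18 v=5: → [18,21),[16,19); WM=15
i=14 t=18 v=9: → [18,21),[16,19); WM=15
i=15 t=19 v=4: → [18,21); WM=15
i=16 t=19 v=6: → [18,21); WM=15

5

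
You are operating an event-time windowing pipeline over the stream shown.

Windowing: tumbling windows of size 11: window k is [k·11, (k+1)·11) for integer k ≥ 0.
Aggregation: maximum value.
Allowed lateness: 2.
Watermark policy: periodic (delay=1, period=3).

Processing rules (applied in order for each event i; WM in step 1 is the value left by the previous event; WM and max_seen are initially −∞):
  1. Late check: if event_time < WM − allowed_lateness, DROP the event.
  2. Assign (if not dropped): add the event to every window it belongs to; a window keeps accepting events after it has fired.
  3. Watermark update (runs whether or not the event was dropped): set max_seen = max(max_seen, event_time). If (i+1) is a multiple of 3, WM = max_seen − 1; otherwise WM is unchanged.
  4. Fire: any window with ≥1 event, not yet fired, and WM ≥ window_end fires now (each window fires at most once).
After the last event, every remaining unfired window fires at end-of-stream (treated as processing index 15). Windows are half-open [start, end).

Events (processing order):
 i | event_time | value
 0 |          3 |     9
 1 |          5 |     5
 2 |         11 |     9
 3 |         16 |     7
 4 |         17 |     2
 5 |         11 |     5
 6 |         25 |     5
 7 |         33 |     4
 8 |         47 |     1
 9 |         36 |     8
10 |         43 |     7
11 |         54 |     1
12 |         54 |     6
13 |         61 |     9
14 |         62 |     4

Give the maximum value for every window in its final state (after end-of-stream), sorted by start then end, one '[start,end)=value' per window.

i=0 t=3 v=9: → [0,11); WM=−∞
i=1 t=5 v=5: → [0,11); WM=−∞
i=2 t=11 v=9: → [11,22); WM=10
i=3 t=16 v=7: → [11,22); WM=10
i=4 t=17 v=2: → [11,22); WM=10
i=5 t=11 v=5: → [11,22); WM=16; [0,11) fires=9
i=6 t=25 v=5: → [22,33); WM=16
i=7 t=33 v=4: → [33,44); WM=16
i=8 t=47 v=1: → [44,55); WM=46; [11,22) fires=9 [22,33) fires=5 [33,44) fires=4
i=9 t=36 v=8: DROP (t<46-2); WM=46
i=10 t=43 v=7: DROP (t<46-2); WM=46
i=11 t=54 v=1: → [44,55); WM=53
i=12 t=54 v=6: → [44,55); WM=53
i=13 t=61 v=9: → [55,66); WM=53
i=14 t=62 v=4: → [55,66); WM=61; [44,55) fires=6

[0,11)=9 [11,22)=9 [22,33)=5 [33,44)=4 [44,55)=6 [55,66)=9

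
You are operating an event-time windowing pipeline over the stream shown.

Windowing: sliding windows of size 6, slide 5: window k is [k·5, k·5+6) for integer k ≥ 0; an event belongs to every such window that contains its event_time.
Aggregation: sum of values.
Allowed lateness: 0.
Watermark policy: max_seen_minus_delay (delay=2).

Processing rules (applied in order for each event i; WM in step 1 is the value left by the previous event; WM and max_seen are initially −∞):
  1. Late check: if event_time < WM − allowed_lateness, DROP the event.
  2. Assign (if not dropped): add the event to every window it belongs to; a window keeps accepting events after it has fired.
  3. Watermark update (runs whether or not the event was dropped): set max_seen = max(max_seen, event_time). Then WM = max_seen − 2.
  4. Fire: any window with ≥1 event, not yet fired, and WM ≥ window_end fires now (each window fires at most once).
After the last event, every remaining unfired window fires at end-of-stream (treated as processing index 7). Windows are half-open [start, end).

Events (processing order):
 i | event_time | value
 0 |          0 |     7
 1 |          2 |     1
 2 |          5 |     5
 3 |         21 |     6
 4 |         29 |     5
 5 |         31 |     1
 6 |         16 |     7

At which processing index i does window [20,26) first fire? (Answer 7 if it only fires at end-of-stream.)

i=0 t=0 v=7: → [0,6); WM=-2
i=1 t=2 v=1: → [0,6); WM=0
i=2 t=5 v=5: → [5,11),[0,6); WM=3
i=3 t=21 v=6: → [20,26); WM=19; [0,6) fires=13 [5,11) fires=5
i=4 t=29 v=5: → [25,31); WM=27; [20,26) fires=6
i=5 t=31 v=1: → [30,36); WM=29
i=6 t=16 v=7: DROP (t<29-0); WM=29

4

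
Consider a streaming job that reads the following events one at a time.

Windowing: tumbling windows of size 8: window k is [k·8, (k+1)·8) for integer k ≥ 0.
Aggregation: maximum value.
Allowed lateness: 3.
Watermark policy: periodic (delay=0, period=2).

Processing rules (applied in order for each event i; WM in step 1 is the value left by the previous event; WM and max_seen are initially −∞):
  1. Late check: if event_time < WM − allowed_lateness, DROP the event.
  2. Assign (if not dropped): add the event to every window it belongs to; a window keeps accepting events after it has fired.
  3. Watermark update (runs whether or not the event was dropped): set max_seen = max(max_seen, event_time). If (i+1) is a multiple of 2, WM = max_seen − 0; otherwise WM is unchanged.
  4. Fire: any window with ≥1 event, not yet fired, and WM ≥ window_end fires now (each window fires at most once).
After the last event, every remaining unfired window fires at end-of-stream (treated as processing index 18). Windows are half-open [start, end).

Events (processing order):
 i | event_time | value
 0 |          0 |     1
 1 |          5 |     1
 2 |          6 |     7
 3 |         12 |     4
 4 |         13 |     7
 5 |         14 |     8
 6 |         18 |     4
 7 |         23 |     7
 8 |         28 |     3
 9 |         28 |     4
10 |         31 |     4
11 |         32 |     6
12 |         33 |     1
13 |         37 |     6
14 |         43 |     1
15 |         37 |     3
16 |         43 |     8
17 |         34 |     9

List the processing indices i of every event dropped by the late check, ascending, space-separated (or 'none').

17

i=0 t=0 v=1: → [0,8); WM=−∞
i=1 t=5 v=1: → [0,8); WM=5
i=2 t=6 v=7: → [0,8); WM=5
i=3 t=12 v=4: → [8,16); WM=12; [0,8) fires=7
i=4 t=13 v=7: → [8,16); WM=12
i=5 t=14 v=8: → [8,16); WM=14
i=6 t=18 v=4: → [16,24); WM=14
i=7 t=23 v=7: → [16,24); WM=23; [8,16) fires=8
i=8 t=28 v=3: → [24,32); WM=23
i=9 t=28 v=4: → [24,32); WM=28; [16,24) fires=7
i=10 t=31 v=4: → [24,32); WM=28
i=11 t=32 v=6: → [32,40); WM=32; [24,32) fires=4
i=12 t=33 v=1: → [32,40); WM=32
i=13 t=37 v=6: → [32,40); WM=37
i=14 t=43 v=1: → [40,48); WM=37
i=15 t=37 v=3: → [32,40); WM=43; [32,40) fires=6
i=16 t=43 v=8: → [40,48); WM=43
i=17 t=34 v=9: DROP (t<43-3); WM=43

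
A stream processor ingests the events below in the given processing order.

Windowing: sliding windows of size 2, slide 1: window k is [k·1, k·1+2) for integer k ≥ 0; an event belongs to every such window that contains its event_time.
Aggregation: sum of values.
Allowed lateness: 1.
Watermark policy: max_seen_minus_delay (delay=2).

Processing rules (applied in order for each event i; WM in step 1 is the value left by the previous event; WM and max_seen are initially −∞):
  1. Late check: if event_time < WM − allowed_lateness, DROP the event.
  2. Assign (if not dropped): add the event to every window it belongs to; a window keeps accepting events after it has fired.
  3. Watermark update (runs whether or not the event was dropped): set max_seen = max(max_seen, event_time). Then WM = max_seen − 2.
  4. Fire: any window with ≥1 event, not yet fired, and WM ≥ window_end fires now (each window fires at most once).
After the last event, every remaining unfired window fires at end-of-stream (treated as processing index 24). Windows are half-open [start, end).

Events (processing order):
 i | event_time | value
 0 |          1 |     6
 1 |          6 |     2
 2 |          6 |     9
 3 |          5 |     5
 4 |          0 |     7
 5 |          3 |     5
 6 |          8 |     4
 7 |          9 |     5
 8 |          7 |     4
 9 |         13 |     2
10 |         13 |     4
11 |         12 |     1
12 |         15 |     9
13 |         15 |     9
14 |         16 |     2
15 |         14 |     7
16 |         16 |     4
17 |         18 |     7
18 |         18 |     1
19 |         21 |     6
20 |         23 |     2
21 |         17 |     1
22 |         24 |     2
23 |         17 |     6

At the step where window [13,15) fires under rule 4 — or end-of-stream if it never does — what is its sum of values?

i=0 t=1 v=6: → [1,3),[0,2); WM=-1
i=1 t=6 v=2: → [6,8),[5,7); WM=4; [0,2) fires=6 [1,3) fires=6
i=2 t=6 v=9: → [6,8),[5,7); WM=4
i=3 t=5 v=5: → [5,7),[4,6); WM=4
i=4 t=0 v=7: DROP (t<4-1); WM=4
i=5 t=3 v=5: → [3,5),[2,4); WM=4; [2,4) fires=5
i=6 t=8 v=4: → [8,10),[7,9); WM=6; [3,5) fires=5 [4,6) fires=5
i=7 t=9 v=5: → [9,11),[8,10); WM=7; [5,7) fires=16
i=8 t=7 v=4: → [7,9),[6,8); WM=7
i=9 t=13 v=2: → [13,15),[12,14); WM=11; [6,8) fires=15 [7,9) fires=8 [8,10) fires=9 [9,11) fires=5
i=10 t=13 v=4: → [13,15),[12,14); WM=11
i=11 t=12 v=1: → [12,14),[11,13); WM=11
i=12 t=15 v=9: → [15,17),[14,16); WM=13; [11,13) fires=1
i=13 t=15 v=9: → [15,17),[14,16); WM=13
i=14 t=16 v=2: → [16,18),[15,17); WM=14; [12,14) fires=7
i=15 t=14 v=7: → [14,16),[13,15); WM=14
i=16 t=16 v=4: → [16,18),[15,17); WM=14
i=17 t=18 v=7: → [18,20),[17,19); WM=16; [13,15) fires=13 [14,16) fires=25
i=18 t=18 v=1: → [18,20),[17,19); WM=16
i=19 t=21 v=6: → [21,23),[20,22); WM=19; [15,17) fires=24 [16,18) fires=6 [17,19) fires=8
i=20 t=23 v=2: → [23,25),[22,24); WM=21; [18,20) fires=8
i=21 t=17 v=1: DROP (t<21-1); WM=21
i=22 t=24 v=2: → [24,26),[23,25); WM=22; [20,22) fires=6
i=23 t=17 v=6: DROP (t<22-1); WM=22

13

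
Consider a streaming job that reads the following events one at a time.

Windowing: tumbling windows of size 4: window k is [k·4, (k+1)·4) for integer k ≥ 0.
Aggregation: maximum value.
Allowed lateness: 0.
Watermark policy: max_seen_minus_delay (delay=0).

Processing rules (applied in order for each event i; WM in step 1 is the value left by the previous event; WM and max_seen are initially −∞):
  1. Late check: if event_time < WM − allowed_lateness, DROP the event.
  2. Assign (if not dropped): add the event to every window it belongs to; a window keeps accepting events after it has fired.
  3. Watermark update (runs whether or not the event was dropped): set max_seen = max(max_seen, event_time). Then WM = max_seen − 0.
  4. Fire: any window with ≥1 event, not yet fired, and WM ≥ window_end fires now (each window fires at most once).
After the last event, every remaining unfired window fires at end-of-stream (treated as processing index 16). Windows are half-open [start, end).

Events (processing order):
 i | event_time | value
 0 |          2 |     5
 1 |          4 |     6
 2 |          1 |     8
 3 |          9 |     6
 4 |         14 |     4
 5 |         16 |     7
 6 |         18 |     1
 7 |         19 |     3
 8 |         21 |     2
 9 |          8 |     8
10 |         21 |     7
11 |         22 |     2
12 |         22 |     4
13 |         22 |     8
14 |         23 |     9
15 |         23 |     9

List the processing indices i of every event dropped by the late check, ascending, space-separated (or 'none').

2 9

i=0 t=2 v=5: → [0,4); WM=2
i=1 t=4 v=6: → [4,8); WM=4; [0,4) fires=5
i=2 t=1 v=8: DROP (t<4-0); WM=4
i=3 t=9 v=6: → [8,12); WM=9; [4,8) fires=6
i=4 t=14 v=4: → [12,16); WM=14; [8,12) fires=6
i=5 t=16 v=7: → [16,20); WM=16; [12,16) fires=4
i=6 t=18 v=1: → [16,20); WM=18
i=7 t=19 v=3: → [16,20); WM=19
i=8 t=21 v=2: → [20,24); WM=21; [16,20) fires=7
i=9 t=8 v=8: DROP (t<21-0); WM=21
i=10 t=21 v=7: → [20,24); WM=21
i=11 t=22 v=2: → [20,24); WM=22
i=12 t=22 v=4: → [20,24); WM=22
i=13 t=22 v=8: → [20,24); WM=22
i=14 t=23 v=9: → [20,24); WM=23
i=15 t=23 v=9: → [20,24); WM=23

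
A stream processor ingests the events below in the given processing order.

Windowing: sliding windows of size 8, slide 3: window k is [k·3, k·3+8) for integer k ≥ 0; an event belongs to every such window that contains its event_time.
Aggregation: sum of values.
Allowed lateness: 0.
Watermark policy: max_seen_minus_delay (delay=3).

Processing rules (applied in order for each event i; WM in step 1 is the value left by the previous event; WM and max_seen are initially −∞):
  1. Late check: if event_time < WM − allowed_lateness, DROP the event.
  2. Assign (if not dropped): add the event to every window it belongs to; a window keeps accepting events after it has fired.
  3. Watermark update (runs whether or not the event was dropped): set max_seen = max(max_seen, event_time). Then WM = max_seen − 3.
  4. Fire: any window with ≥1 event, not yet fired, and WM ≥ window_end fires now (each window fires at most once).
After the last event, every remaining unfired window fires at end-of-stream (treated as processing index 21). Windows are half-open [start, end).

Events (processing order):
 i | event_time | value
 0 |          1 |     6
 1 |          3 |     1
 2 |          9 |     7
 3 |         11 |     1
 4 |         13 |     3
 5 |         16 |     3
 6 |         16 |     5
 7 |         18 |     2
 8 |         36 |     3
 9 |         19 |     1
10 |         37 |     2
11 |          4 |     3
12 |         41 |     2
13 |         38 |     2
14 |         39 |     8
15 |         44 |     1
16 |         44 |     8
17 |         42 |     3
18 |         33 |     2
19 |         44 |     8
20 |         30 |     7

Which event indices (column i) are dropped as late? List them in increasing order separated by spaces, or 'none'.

i=0 t=1 v=6: → [0,8); WM=-2
i=1 t=3 v=1: → [3,11),[0,8); WM=0
i=2 t=9 v=7: → [9,17),[6,14),[3,11); WM=6
i=3 t=11 v=1: → [9,17),[6,14); WM=8; [0,8) fires=7
i=4 t=13 v=3: → [12,20),[9,17),[6,14); WM=10
i=5 t=16 v=3: → [15,23),[12,20),[9,17); WM=13; [3,11) fires=8
i=6 t=16 v=5: → [15,23),[12,20),[9,17); WM=13
i=7 t=18 v=2: → [18,26),[15,23),[12,20); WM=15; [6,14) fires=11
i=8 t=36 v=3: → [36,44),[33,41),[30,38); WM=33; [9,17) fires=19 [12,20) fires=13 [15,23) fires=10 [18,26) fires=2
i=9 t=19 v=1: DROP (t<33-0); WM=33
i=10 t=37 v=2: → [36,44),[33,41),[30,38); WM=34
i=11 t=4 v=3: DROP (t<34-0); WM=34
i=12 t=41 v=2: → [39,47),[36,44); WM=38; [30,38) fires=5
i=13 t=38 v=2: → [36,44),[33,41); WM=38
i=14 t=39 v=8: → [39,47),[36,44),[33,41); WM=38
i=15 t=44 v=1: → [42,50),[39,47); WM=41; [33,41) fires=15
i=16 t=44 v=8: → [42,50),[39,47); WM=41
i=17 t=42 v=3: → [42,50),[39,47),[36,44); WM=41
i=18 t=33 v=2: DROP (t<41-0); WM=41
i=19 t=44 v=8: → [42,50),[39,47); WM=41
i=20 t=30 v=7: DROP (t<41-0); WM=41

9 11 18 20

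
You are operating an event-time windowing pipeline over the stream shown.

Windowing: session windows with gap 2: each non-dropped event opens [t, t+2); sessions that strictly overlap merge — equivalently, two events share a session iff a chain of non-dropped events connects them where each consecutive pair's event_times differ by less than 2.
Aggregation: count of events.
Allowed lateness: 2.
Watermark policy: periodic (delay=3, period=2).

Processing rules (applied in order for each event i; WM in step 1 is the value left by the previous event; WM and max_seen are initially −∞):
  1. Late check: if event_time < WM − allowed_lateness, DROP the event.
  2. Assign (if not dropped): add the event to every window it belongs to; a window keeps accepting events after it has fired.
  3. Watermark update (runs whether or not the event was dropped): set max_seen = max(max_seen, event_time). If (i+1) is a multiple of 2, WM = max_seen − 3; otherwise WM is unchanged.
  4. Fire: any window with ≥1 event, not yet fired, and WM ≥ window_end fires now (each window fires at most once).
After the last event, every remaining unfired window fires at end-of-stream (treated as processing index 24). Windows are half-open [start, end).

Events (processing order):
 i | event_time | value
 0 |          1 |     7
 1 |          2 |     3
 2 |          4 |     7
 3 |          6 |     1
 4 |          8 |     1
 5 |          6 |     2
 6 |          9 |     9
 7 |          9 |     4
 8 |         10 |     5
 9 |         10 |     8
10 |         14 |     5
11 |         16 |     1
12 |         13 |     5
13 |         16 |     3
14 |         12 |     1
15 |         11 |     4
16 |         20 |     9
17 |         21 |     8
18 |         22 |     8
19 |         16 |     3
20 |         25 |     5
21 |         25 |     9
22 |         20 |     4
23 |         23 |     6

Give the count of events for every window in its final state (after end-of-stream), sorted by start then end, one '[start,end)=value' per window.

[1,4)=2 [4,6)=1 [6,8)=2 [8,16)=9 [16,18)=3 [20,25)=5 [25,27)=2

i=0 t=1 v=7: → [1,3); WM=−∞
i=1 t=2 v=3: → [1,4); WM=-1
i=2 t=4 v=7: → [4,6); WM=-1
i=3 t=6 v=1: → [6,8); WM=3
i=4 t=8 v=1: → [8,10); WM=3
i=5 t=6 v=2: → [6,8); WM=5
i=6 t=9 v=9: → [8,11); WM=5
i=7 t=9 v=4: → [8,11); WM=6
i=8 t=10 v=5: → [8,12); WM=6
i=9 t=10 v=8: → [8,12); WM=7
i=10 t=14 v=5: → [14,16); WM=7
i=11 t=16 v=1: → [16,18); WM=13
i=12 t=13 v=5: → [13,16); WM=13
i=13 t=16 v=3: → [16,18); WM=13
i=14 t=12 v=1: → [12,16); WM=13
i=15 t=11 v=4: → [8,16); WM=13
i=16 t=20 v=9: → [20,22); WM=13
i=17 t=21 v=8: → [20,23); WM=18
i=18 t=22 v=8: → [20,24); WM=18
i=19 t=16 v=3: → [16,18); WM=19
i=20 t=25 v=5: → [25,27); WM=19
i=21 t=25 v=9: → [25,27); WM=22
i=22 t=20 v=4: → [20,24); WM=22
i=23 t=23 v=6: → [20,25); WM=22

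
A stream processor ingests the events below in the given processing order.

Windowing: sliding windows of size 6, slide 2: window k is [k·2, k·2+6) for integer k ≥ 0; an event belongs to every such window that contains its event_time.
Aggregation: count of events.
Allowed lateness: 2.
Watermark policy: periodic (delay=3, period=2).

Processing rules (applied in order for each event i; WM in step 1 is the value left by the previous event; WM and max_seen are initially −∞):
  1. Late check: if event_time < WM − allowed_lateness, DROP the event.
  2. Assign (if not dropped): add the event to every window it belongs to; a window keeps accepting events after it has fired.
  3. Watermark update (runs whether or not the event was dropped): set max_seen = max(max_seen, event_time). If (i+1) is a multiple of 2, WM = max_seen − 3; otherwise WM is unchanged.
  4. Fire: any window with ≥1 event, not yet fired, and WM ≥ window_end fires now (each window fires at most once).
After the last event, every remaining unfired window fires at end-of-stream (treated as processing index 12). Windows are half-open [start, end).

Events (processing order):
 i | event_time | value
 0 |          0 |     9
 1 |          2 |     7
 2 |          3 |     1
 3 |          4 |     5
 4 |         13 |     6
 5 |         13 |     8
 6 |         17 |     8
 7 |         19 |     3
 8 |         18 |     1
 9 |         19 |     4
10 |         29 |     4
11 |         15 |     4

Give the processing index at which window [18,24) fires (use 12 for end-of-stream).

11

i=0 t=0 v=9: → [0,6); WM=−∞
i=1 t=2 v=7: → [2,8),[0,6); WM=-1
i=2 t=3 v=1: → [2,8),[0,6); WM=-1
i=3 t=4 v=5: → [4,10),[2,8),[0,6); WM=1
i=4 t=13 v=6: → [12,18),[10,16),[8,14); WM=1
i=5 t=13 v=8: → [12,18),[10,16),[8,14); WM=10; [0,6) fires=4 [2,8) fires=3 [4,10) fires=1
i=6 t=17 v=8: → [16,22),[14,20),[12,18); WM=10
i=7 t=19 v=3: → [18,24),[16,22),[14,20); WM=16; [8,14) fires=2 [10,16) fires=2
i=8 t=18 v=1: → [18,24),[16,22),[14,20); WM=16
i=9 t=19 v=4: → [18,24),[16,22),[14,20); WM=16
i=10 t=29 v=4: → [28,34),[26,32),[24,30); WM=16
i=11 t=15 v=4: → [14,20),[12,18),[10,16); WM=26; [12,18) fires=4 [14,20) fires=5 [16,22) fires=4 [18,24) fires=3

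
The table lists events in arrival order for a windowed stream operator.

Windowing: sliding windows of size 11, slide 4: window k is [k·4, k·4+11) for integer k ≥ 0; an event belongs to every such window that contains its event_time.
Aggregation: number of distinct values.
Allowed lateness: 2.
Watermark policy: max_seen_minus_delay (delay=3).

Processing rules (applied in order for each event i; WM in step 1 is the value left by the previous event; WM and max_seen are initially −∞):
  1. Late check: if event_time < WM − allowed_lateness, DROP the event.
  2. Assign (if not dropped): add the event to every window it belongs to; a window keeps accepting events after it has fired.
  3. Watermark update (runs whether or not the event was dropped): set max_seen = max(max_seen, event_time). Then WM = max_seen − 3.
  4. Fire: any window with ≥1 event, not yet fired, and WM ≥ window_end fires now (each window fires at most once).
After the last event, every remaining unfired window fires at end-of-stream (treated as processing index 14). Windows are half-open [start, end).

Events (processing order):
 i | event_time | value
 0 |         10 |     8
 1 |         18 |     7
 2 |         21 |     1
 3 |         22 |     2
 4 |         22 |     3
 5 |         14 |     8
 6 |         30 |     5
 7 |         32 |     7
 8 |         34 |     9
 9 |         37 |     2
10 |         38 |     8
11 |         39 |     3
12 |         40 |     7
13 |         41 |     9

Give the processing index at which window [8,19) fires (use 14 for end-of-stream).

i=0 t=10 v=8: → [8,19),[4,15),[0,11); WM=7
i=1 t=18 v=7: → [16,27),[12,23),[8,19); WM=15; [0,11) fires=1 [4,15) fires=1
i=2 t=21 v=1: → [20,31),[16,27),[12,23); WM=18
i=3 t=22 v=2: → [20,31),[16,27),[12,23); WM=19; [8,19) fires=2
i=4 t=22 v=3: → [20,31),[16,27),[12,23); WM=19
i=5 t=14 v=8: DROP (t<19-2); WM=19
i=6 t=30 v=5: → [28,39),[24,35),[20,31); WM=27; [12,23) fires=4 [16,27) fires=4
i=7 t=32 v=7: → [32,43),[28,39),[24,35); WM=29
i=8 t=34 v=9: → [32,43),[28,39),[24,35); WM=31; [20,31) fires=4
i=9 t=37 v=2: → [36,47),[32,43),[28,39); WM=34
i=10 t=38 v=8: → [36,47),[32,43),[28,39); WM=35; [24,35) fires=3
i=11 t=39 v=3: → [36,47),[32,43); WM=36
i=12 t=40 v=7: → [40,51),[36,47),[32,43); WM=37
i=13 t=41 v=9: → [40,51),[36,47),[32,43); WM=38

3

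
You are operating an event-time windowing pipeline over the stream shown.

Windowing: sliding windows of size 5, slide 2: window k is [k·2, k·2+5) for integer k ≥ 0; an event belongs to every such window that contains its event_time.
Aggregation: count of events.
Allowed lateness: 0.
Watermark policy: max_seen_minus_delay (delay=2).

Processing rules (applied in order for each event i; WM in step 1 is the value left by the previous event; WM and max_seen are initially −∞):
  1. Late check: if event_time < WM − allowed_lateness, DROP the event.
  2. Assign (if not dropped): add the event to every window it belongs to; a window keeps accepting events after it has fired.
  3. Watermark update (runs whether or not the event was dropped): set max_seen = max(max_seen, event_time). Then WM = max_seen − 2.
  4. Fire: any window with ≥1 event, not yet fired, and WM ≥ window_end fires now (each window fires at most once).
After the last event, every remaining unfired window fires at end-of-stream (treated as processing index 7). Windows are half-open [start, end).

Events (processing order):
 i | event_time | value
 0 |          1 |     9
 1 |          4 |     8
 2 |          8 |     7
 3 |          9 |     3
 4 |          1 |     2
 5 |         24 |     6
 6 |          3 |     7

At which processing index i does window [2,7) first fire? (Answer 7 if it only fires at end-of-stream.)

i=0 t=1 v=9: → [0,5); WM=-1
i=1 t=4 v=8: → [4,9),[2,7),[0,5); WM=2
i=2 t=8 v=7: → [8,13),[6,11),[4,9); WM=6; [0,5) fires=2
i=3 t=9 v=3: → [8,13),[6,11); WM=7; [2,7) fires=1
i=4 t=1 v=2: DROP (t<7-0); WM=7
i=5 t=24 v=6: → [24,29),[22,27),[20,25); WM=22; [4,9) fires=2 [6,11) fires=2 [8,13) fires=2
i=6 t=3 v=7: DROP (t<22-0); WM=22

3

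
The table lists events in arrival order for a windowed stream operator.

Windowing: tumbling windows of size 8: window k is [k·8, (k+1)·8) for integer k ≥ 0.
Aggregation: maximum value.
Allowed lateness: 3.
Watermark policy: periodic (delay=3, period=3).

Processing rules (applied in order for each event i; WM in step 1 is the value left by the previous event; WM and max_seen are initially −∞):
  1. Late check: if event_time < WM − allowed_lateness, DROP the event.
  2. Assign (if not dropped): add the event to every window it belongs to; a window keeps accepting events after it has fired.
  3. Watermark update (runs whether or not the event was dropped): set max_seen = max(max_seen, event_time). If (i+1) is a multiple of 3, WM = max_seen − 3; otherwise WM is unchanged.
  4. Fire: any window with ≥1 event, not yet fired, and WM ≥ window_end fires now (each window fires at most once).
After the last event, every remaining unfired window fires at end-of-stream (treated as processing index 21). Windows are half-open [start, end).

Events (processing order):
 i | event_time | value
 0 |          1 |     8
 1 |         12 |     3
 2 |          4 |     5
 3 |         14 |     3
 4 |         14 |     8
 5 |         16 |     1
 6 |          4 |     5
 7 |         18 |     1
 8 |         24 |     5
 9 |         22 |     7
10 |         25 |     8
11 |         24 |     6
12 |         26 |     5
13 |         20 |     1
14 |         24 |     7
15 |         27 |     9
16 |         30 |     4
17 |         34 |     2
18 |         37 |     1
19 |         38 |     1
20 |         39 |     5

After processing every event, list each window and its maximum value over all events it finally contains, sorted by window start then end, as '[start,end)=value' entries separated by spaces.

i=0 t=1 v=8: → [0,8); WM=−∞
i=1 t=12 v=3: → [8,16); WM=−∞
i=2 t=4 v=5: → [0,8); WM=9; [0,8) fires=8
i=3 t=14 v=3: → [8,16); WM=9
i=4 t=14 v=8: → [8,16); WM=9
i=5 t=16 v=1: → [16,24); WM=13
i=6 t=4 v=5: DROP (t<13-3); WM=13
i=7 t=18 v=1: → [16,24); WM=13
i=8 t=24 v=5: → [24,32); WM=21; [8,16) fires=8
i=9 t=22 v=7: → [16,24); WM=21
i=10 t=25 v=8: → [24,32); WM=21
i=11 t=24 v=6: → [24,32); WM=22
i=12 t=26 v=5: → [24,32); WM=22
i=13 t=20 v=1: → [16,24); WM=22
i=14 t=24 v=7: → [24,32); WM=23
i=15 t=27 v=9: → [24,32); WM=23
i=16 t=30 v=4: → [24,32); WM=23
i=17 t=34 v=2: → [32,40); WM=31; [16,24) fires=7
i=18 t=37 v=1: → [32,40); WM=31
i=19 t=38 v=1: → [32,40); WM=31
i=20 t=39 v=5: → [32,40); WM=36; [24,32) fires=9

[0,8)=8 [8,16)=8 [16,24)=7 [24,32)=9 [32,40)=5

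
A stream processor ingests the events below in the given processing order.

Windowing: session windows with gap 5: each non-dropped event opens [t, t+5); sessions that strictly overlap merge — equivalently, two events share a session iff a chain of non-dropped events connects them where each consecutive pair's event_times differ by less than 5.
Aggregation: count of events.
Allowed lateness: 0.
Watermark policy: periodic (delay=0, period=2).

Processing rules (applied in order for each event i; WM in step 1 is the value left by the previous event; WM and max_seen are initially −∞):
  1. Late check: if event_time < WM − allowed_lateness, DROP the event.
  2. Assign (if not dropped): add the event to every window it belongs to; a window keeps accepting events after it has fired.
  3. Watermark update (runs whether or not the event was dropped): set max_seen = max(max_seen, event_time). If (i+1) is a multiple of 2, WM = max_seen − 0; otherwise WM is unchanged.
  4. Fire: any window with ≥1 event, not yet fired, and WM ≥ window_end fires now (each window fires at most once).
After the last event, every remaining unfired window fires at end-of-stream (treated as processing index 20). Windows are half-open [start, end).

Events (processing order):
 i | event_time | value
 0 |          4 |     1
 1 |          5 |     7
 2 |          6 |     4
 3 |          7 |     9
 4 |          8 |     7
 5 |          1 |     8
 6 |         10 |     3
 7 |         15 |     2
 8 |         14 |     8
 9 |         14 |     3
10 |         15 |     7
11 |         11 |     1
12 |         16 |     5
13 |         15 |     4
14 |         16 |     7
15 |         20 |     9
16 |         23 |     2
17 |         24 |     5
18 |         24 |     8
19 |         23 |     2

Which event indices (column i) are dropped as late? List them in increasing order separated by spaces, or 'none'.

5 8 9 11 19

i=0 t=4 v=1: → [4,9); WM=−∞
i=1 t=5 v=7: → [4,10); WM=5
i=2 t=6 v=4: → [4,11); WM=5
i=3 t=7 v=9: → [4,12); WM=7
i=4 t=8 v=7: → [4,13); WM=7
i=5 t=1 v=8: DROP (t<7-0); WM=8
i=6 t=10 v=3: → [4,15); WM=8
i=7 t=15 v=2: → [15,20); WM=15
i=8 t=14 v=8: DROP (t<15-0); WM=15
i=9 t=14 v=3: DROP (t<15-0); WM=15
i=10 t=15 v=7: → [15,20); WM=15
i=11 t=11 v=1: DROP (t<15-0); WM=15
i=12 t=16 v=5: → [15,21); WM=15
i=13 t=15 v=4: → [15,21); WM=16
i=14 t=16 v=7: → [15,21); WM=16
i=15 t=20 v=9: → [15,25); WM=20
i=16 t=23 v=2: → [15,28); WM=20
i=17 t=24 v=5: → [15,29); WM=24
i=18 t=24 v=8: → [15,29); WM=24
i=19 t=23 v=2: DROP (t<24-0); WM=24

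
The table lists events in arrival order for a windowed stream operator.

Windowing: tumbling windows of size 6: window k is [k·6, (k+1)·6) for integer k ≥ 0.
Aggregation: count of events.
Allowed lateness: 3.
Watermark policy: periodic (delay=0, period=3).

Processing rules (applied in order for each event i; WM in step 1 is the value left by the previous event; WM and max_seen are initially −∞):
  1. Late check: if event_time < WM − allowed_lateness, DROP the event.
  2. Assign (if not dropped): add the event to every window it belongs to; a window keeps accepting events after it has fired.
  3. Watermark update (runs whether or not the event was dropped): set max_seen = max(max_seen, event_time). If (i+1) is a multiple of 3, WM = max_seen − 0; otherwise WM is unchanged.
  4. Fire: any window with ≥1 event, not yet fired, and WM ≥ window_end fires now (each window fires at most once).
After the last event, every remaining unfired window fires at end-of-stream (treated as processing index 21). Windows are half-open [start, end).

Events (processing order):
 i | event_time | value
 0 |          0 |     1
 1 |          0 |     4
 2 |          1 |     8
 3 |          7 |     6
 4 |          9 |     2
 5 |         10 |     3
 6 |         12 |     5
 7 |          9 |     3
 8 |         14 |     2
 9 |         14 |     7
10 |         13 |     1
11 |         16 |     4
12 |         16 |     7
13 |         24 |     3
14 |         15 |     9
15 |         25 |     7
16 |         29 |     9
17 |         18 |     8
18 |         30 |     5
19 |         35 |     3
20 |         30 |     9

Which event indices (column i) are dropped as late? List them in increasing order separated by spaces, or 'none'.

17

i=0 t=0 v=1: → [0,6); WM=−∞
i=1 t=0 v=4: → [0,6); WM=−∞
i=2 t=1 v=8: → [0,6); WM=1
i=3 t=7 v=6: → [6,12); WM=1
i=4 t=9 v=2: → [6,12); WM=1
i=5 t=10 v=3: → [6,12); WM=10; [0,6) fires=3
i=6 t=12 v=5: → [12,18); WM=10
i=7 t=9 v=3: → [6,12); WM=10
i=8 t=14 v=2: → [12,18); WM=14; [6,12) fires=4
i=9 t=14 v=7: → [12,18); WM=14
i=10 t=13 v=1: → [12,18); WM=14
i=11 t=16 v=4: → [12,18); WM=16
i=12 t=16 v=7: → [12,18); WM=16
i=13 t=24 v=3: → [24,30); WM=16
i=14 t=15 v=9: → [12,18); WM=24; [12,18) fires=7
i=15 t=25 v=7: → [24,30); WM=24
i=16 t=29 v=9: → [24,30); WM=24
i=17 t=18 v=8: DROP (t<24-3); WM=29
i=18 t=30 v=5: → [30,36); WM=29
i=19 t=35 v=3: → [30,36); WM=29
i=20 t=30 v=9: → [30,36); WM=35; [24,30) fires=3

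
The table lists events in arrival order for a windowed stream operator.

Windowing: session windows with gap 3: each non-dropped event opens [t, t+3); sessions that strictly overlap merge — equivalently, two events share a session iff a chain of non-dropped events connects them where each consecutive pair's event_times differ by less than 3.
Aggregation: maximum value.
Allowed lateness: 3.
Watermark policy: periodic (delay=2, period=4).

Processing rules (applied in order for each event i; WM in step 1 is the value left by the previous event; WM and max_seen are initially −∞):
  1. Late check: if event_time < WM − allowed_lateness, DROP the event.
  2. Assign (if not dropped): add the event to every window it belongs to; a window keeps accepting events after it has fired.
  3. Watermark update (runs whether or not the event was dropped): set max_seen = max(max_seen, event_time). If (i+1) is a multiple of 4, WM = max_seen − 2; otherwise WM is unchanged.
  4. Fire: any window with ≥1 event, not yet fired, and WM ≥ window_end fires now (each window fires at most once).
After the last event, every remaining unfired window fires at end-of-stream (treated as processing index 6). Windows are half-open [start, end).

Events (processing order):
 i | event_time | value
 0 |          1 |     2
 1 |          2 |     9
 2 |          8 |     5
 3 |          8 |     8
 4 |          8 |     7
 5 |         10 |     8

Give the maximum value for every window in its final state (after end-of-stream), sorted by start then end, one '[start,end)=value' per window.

[1,5)=9 [8,13)=8

i=0 t=1 v=2: → [1,4); WM=−∞
i=1 t=2 v=9: → [1,5); WM=−∞
i=2 t=8 v=5: → [8,11); WM=−∞
i=3 t=8 v=8: → [8,11); WM=6
i=4 t=8 v=7: → [8,11); WM=6
i=5 t=10 v=8: → [8,13); WM=6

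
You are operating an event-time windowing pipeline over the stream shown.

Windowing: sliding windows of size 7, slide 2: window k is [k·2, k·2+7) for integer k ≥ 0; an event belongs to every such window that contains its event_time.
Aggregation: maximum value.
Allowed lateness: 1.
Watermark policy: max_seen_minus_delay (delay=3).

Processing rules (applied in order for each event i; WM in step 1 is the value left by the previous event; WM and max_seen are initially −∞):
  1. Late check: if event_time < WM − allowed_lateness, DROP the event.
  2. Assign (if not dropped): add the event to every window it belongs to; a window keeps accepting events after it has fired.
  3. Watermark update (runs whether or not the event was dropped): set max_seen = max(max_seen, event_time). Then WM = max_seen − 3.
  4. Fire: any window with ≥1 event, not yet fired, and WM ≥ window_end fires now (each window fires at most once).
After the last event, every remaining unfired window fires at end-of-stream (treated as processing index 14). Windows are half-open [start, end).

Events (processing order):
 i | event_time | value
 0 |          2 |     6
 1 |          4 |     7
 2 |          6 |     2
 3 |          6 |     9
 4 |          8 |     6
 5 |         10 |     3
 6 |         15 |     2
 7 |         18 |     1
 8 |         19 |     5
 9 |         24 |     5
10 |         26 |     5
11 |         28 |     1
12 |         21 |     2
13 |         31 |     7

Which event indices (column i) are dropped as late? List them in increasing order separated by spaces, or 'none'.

i=0 t=2 v=6: → [2,9),[0,7); WM=-1
i=1 t=4 v=7: → [4,11),[2,9),[0,7); WM=1
i=2 t=6 v=2: → [6,13),[4,11),[2,9),[0,7); WM=3
i=3 t=6 v=9: → [6,13),[4,11),[2,9),[0,7); WM=3
i=4 t=8 v=6: → [8,15),[6,13),[4,11),[2,9); WM=5
i=5 t=10 v=3: → [10,17),[8,15),[6,13),[4,11); WM=7; [0,7) fires=9
i=6 t=15 v=2: → [14,21),[12,19),[10,17); WM=12; [2,9) fires=9 [4,11) fires=9
i=7 t=18 v=1: → [18,25),[16,23),[14,21),[12,19); WM=15; [6,13) fires=9 [8,15) fires=6
i=8 t=19 v=5: → [18,25),[16,23),[14,21); WM=16
i=9 t=24 v=5: → [24,31),[22,29),[20,27),[18,25); WM=21; [10,17) fires=3 [12,19) fires=2 [14,21) fires=5
i=10 t=26 v=5: → [26,33),[24,31),[22,29),[20,27); WM=23; [16,23) fires=5
i=11 t=28 v=1: → [28,35),[26,33),[24,31),[22,29); WM=25; [18,25) fires=5
i=12 t=21 v=2: DROP (t<25-1); WM=25
i=13 t=31 v=7: → [30,37),[28,35),[26,33); WM=28; [20,27) fires=5

12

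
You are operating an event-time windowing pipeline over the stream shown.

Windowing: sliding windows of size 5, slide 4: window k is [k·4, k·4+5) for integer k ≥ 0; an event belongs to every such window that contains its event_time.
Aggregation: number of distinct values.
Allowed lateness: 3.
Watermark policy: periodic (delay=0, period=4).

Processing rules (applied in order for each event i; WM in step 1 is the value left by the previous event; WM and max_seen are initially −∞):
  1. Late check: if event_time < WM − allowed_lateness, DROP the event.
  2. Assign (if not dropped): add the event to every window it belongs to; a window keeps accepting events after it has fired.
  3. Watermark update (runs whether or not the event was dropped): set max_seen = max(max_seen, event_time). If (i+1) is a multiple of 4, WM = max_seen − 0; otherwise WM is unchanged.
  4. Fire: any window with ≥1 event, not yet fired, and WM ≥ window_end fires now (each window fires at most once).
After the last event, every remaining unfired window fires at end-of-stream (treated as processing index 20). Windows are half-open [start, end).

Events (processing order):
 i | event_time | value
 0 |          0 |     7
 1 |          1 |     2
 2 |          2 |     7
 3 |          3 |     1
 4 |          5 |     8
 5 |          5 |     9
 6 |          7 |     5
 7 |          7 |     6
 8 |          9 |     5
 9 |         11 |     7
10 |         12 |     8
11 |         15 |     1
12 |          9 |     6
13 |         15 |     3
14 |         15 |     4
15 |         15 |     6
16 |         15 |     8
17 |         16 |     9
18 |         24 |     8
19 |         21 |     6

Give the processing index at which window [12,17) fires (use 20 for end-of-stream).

i=0 t=0 v=7: → [0,5); WM=−∞
i=1 t=1 v=2: → [0,5); WM=−∞
i=2 t=2 v=7: → [0,5); WM=−∞
i=3 t=3 v=1: → [0,5); WM=3
i=4 t=5 v=8: → [4,9); WM=3
i=5 t=5 v=9: → [4,9); WM=3
i=6 t=7 v=5: → [4,9); WM=3
i=7 t=7 v=6: → [4,9); WM=7; [0,5) fires=3
i=8 t=9 v=5: → [8,13); WM=7
i=9 t=11 v=7: → [8,13); WM=7
i=10 t=12 v=8: → [12,17),[8,13); WM=7
i=11 t=15 v=1: → [12,17); WM=15; [4,9) fires=4 [8,13) fires=3
i=12 t=9 v=6: DROP (t<15-3); WM=15
i=13 t=15 v=3: → [12,17); WM=15
i=14 t=15 v=4: → [12,17); WM=15
i=15 t=15 v=6: → [12,17); WM=15
i=16 t=15 v=8: → [12,17); WM=15
i=17 t=16 v=9: → [16,21),[12,17); WM=15
i=18 t=24 v=8: → [24,29),[20,25); WM=15
i=19 t=21 v=6: → [20,25); WM=24; [12,17) fires=6 [16,21) fires=1

19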